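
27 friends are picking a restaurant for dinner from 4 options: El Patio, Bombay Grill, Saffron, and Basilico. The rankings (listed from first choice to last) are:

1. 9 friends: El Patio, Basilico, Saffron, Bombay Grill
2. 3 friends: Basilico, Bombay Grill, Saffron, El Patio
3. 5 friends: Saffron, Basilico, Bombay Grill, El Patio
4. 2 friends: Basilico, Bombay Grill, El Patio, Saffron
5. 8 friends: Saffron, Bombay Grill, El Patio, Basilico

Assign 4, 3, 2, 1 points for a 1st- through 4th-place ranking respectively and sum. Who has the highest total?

El Patio: 9·4 + 3·1 + 5·1 + 2·2 + 8·2 = 64
Bombay Grill: 9·1 + 3·3 + 5·2 + 2·3 + 8·3 = 58
Saffron: 9·2 + 3·2 + 5·4 + 2·1 + 8·4 = 78
Basilico: 9·3 + 3·4 + 5·3 + 2·4 + 8·1 = 70
Saffron has the highest Borda score (78).

Saffron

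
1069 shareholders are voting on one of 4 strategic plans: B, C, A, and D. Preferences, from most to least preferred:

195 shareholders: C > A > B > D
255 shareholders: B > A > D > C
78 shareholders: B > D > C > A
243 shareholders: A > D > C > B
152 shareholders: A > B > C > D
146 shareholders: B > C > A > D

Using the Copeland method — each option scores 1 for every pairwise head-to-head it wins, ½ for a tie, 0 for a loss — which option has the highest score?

B: beats C and D; loses to A → score 2.
C: loses to B, A, and D → score 0.
A: beats B, C, and D → score 3.
D: beats C; loses to B and A → score 1.
A has the best pairwise record.

A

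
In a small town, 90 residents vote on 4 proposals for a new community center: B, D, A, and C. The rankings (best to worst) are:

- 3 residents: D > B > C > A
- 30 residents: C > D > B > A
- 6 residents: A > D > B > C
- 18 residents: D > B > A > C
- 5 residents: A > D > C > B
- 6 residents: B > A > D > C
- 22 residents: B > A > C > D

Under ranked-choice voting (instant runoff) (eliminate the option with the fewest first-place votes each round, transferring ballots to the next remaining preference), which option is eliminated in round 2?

Round 1: B 28, D 21, A 11, C 30. Eliminate A.
Round 2: B 28, D 32, C 30. Eliminate B.

B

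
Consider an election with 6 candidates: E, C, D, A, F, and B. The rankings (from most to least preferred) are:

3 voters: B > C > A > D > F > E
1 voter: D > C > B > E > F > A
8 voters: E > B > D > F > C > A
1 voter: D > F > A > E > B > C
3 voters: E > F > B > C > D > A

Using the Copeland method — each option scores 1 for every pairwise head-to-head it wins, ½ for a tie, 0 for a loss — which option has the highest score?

E

E: beats C, D, A, F, and B → score 5.
C: beats A; loses to E, D, F, and B → score 1.
D: beats C, A, and F; loses to E and B → score 3.
A: loses to E, C, D, F, and B → score 0.
F: beats C and A; loses to E, D, and B → score 2.
B: beats C, D, A, and F; loses to E → score 4.
E has the best pairwise record.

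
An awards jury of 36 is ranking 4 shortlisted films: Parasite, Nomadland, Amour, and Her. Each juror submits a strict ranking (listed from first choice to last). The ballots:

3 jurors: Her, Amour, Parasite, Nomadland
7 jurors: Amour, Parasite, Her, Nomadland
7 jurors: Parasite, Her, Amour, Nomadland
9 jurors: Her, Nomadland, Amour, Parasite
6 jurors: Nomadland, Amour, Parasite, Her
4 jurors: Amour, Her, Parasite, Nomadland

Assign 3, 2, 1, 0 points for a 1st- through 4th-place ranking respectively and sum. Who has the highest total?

Amour

Parasite: 3·1 + 7·2 + 7·3 + 9·0 + 6·1 + 4·1 = 48
Nomadland: 3·0 + 7·0 + 7·0 + 9·2 + 6·3 + 4·0 = 36
Amour: 3·2 + 7·3 + 7·1 + 9·1 + 6·2 + 4·3 = 67
Her: 3·3 + 7·1 + 7·2 + 9·3 + 6·0 + 4·2 = 65
Amour has the highest Borda score (67).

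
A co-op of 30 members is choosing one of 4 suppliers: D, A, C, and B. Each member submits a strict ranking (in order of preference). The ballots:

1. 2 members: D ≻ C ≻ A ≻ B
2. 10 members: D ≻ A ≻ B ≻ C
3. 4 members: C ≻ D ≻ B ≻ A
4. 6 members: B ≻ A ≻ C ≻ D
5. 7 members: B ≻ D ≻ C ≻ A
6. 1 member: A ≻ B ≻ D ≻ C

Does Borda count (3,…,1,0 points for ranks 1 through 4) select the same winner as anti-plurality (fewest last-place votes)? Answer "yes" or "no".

Borda — scores: D 59, A 37, C 29, B 55. Winner: D.
Anti-plurality — last-place votes: D 6, A 11, C 11, B 2. Winner: B.
The two methods disagree.

no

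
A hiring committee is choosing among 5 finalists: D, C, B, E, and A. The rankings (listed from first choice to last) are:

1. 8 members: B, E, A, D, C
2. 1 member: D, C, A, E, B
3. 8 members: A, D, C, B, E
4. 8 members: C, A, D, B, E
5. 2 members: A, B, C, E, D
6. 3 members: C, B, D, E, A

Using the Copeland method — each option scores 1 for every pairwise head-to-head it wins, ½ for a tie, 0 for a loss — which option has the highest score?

A

D: beats C, B, and E; loses to A → score 3.
C: beats B and E; loses to D and A → score 2.
B: beats E; loses to D, C, and A → score 1.
E: loses to D, C, B, and A → score 0.
A: beats D, C, B, and E → score 4.
A has the best pairwise record.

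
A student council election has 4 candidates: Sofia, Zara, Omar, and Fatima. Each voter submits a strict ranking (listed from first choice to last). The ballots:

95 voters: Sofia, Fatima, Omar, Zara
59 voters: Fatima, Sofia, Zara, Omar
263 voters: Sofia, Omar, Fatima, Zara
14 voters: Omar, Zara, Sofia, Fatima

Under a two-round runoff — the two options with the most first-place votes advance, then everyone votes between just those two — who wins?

Round 1 first-place votes: Sofia 358, Zara 0, Omar 14, Fatima 59.
Sofia and Fatima advance.
Runoff: Sofia is preferred to Fatima by 372 voters; Fatima by 59.
Sofia wins the runoff.

Sofia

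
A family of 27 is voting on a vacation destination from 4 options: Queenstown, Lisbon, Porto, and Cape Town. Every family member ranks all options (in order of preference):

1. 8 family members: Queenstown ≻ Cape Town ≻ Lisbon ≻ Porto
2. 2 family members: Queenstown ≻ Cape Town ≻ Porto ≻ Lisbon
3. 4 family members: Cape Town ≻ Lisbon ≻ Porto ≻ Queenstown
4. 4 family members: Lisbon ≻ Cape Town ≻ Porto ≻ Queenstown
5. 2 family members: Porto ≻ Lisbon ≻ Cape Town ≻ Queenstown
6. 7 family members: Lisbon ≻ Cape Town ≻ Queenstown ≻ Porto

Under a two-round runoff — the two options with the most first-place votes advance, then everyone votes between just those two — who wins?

Round 1 first-place votes: Queenstown 10, Lisbon 11, Porto 2, Cape Town 4.
Lisbon and Queenstown advance.
Runoff: Lisbon is preferred to Queenstown by 17 voters; Queenstown by 10.
Lisbon wins the runoff.

Lisbon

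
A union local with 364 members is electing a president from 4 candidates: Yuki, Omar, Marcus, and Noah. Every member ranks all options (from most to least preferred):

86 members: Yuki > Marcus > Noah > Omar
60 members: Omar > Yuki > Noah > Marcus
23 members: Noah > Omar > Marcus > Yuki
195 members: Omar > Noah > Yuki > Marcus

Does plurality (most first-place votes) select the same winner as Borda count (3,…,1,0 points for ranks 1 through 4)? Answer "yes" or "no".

Plurality — first-place votes: Yuki 86, Omar 255, Marcus 0, Noah 23. Winner: Omar.
Borda — scores: Yuki 573, Omar 811, Marcus 195, Noah 605. Winner: Omar.
The two methods agree.

yes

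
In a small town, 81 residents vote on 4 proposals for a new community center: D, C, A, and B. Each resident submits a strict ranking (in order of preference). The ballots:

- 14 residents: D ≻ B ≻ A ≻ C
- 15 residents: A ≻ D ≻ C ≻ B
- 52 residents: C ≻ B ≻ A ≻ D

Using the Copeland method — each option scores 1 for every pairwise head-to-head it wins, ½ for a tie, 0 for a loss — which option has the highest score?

C

D: loses to C, A, and B → score 0.
C: beats D, A, and B → score 3.
A: beats D; loses to C and B → score 1.
B: beats D and A; loses to C → score 2.
C has the best pairwise record.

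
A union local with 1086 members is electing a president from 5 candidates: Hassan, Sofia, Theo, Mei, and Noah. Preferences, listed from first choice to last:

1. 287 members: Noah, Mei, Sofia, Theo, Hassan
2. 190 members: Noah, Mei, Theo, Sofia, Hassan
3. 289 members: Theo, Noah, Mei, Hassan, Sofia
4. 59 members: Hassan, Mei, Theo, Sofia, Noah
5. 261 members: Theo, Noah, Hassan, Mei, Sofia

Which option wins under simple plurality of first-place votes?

Theo

First-place votes: Hassan 59, Sofia 0, Theo 550, Mei 0, Noah 477.
Theo has the most first-place votes.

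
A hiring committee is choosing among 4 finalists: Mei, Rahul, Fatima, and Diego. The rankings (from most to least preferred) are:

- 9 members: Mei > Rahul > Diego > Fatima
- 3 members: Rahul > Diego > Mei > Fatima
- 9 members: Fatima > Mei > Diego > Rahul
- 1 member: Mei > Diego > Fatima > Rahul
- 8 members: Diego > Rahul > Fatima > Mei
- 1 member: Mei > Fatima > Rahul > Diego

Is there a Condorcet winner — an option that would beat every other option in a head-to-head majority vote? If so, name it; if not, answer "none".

Checking pairwise contests:
Fatima beats Mei 17–14.
Mei beats Rahul 20–11.
Rahul beats Fatima 20–11.
Mei beats Diego 20–11.
Every option loses at least one head-to-head, so there is no Condorcet winner.

none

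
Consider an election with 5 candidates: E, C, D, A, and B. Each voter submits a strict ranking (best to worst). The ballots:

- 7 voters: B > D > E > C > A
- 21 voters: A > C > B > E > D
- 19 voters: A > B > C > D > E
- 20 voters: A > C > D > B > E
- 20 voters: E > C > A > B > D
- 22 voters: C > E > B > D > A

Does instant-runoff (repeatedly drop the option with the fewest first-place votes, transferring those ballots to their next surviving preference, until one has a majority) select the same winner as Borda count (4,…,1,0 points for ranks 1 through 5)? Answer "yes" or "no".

Instant-runoff — R1 E 20, C 22, D 0, A 60, B 7 (A winner). Winner: A.
Borda — scores: E 181, C 316, D 102, A 280, B 211. Winner: C.
The two methods disagree.

no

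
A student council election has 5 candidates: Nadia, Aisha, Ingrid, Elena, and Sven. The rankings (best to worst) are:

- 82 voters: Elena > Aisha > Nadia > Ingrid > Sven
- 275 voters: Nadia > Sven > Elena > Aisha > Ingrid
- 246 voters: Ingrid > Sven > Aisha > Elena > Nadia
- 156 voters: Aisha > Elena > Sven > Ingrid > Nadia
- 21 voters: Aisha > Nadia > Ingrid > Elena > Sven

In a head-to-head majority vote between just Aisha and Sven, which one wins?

Voters preferring Aisha to Sven: 259; preferring Sven to Aisha: 521.
Sven wins the head-to-head.

Sven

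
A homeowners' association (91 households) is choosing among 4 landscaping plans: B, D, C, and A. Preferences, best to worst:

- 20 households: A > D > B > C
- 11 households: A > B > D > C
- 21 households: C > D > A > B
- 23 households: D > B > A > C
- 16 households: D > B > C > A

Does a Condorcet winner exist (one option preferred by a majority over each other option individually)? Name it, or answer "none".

D vs B: 80–11 for D.
D vs C: 70–21 for D.
D vs A: 60–31 for D.
D beats every other option head-to-head.

D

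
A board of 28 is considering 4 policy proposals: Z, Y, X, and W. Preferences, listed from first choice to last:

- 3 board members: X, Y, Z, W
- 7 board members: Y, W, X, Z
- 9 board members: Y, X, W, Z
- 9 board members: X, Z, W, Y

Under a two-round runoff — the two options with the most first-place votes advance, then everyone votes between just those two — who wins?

Round 1 first-place votes: Z 0, Y 16, X 12, W 0.
Y and X advance.
Runoff: Y is preferred to X by 16 voters; X by 12.
Y wins the runoff.

Y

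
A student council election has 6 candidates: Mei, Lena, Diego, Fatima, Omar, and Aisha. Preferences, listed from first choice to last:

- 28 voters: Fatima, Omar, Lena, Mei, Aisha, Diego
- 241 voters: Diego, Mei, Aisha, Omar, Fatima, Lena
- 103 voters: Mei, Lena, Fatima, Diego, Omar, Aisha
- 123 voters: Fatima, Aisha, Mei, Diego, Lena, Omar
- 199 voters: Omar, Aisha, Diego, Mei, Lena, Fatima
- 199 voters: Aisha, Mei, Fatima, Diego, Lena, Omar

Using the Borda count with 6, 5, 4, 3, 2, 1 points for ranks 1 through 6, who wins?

Mei: 28·3 + 241·5 + 103·6 + 123·4 + 199·3 + 199·5 = 3991
Lena: 28·4 + 241·1 + 103·5 + 123·2 + 199·2 + 199·2 = 1910
Diego: 28·1 + 241·6 + 103·3 + 123·3 + 199·4 + 199·3 = 3545
Fatima: 28·6 + 241·2 + 103·4 + 123·6 + 199·1 + 199·4 = 2795
Omar: 28·5 + 241·3 + 103·2 + 123·1 + 199·6 + 199·1 = 2585
Aisha: 28·2 + 241·4 + 103·1 + 123·5 + 199·5 + 199·6 = 3927
Mei has the highest Borda score (3991).

Mei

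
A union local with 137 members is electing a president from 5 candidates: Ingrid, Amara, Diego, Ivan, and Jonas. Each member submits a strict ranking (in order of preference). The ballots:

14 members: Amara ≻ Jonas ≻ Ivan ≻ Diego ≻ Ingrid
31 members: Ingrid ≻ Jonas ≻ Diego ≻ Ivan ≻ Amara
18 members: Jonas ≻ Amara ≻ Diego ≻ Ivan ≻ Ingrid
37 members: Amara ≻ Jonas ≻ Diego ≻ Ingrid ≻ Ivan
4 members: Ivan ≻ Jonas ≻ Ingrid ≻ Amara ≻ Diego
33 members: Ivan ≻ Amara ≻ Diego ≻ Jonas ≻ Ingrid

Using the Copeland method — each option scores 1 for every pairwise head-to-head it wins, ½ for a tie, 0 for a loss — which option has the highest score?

Ingrid: loses to Amara, Diego, Ivan, and Jonas → score 0.
Amara: beats Ingrid, Diego, Ivan, and Jonas → score 4.
Diego: beats Ingrid and Ivan; loses to Amara and Jonas → score 2.
Ivan: beats Ingrid; loses to Amara, Diego, and Jonas → score 1.
Jonas: beats Ingrid, Diego, and Ivan; loses to Amara → score 3.
Amara has the best pairwise record.

Amara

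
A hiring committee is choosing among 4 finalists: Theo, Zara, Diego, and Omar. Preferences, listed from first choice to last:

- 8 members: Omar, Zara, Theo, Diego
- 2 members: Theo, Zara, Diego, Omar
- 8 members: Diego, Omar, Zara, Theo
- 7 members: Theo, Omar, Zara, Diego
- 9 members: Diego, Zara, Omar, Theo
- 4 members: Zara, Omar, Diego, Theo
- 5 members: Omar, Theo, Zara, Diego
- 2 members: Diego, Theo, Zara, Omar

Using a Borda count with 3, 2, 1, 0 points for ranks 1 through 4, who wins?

Omar

Theo: 8·1 + 2·3 + 8·0 + 7·3 + 9·0 + 4·0 + 5·2 + 2·2 = 49
Zara: 8·2 + 2·2 + 8·1 + 7·1 + 9·2 + 4·3 + 5·1 + 2·1 = 72
Diego: 8·0 + 2·1 + 8·3 + 7·0 + 9·3 + 4·1 + 5·0 + 2·3 = 63
Omar: 8·3 + 2·0 + 8·2 + 7·2 + 9·1 + 4·2 + 5·3 + 2·0 = 86
Omar has the highest Borda score (86).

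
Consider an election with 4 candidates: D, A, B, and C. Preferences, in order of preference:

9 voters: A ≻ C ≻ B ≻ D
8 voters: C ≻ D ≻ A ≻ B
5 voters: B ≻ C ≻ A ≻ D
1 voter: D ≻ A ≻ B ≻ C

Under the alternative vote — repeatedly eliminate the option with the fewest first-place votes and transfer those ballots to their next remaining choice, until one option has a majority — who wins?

Round 1: D 1, A 9, B 5, C 8. Eliminate D.
Round 2: A 10, B 5, C 8. Eliminate B.
Round 3: A 10, C 13. C has a majority.

C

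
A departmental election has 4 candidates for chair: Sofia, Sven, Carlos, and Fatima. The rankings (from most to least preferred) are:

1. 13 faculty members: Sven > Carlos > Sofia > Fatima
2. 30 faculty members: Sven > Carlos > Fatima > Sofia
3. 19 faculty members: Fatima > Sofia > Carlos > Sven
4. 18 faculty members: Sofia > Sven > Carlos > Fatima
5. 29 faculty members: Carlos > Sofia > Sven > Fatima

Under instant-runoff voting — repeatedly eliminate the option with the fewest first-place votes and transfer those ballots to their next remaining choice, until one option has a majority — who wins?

Round 1: Sofia 18, Sven 43, Carlos 29, Fatima 19. Eliminate Sofia.
Round 2: Sven 61, Carlos 29, Fatima 19. Sven has a majority.

Sven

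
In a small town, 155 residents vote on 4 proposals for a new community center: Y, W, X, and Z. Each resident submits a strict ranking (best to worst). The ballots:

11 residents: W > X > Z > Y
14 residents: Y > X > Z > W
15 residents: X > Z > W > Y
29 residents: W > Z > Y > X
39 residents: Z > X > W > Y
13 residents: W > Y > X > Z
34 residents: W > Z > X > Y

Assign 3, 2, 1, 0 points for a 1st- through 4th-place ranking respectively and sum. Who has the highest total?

Y: 11·0 + 14·3 + 15·0 + 29·1 + 39·0 + 13·2 + 34·0 = 97
W: 11·3 + 14·0 + 15·1 + 29·3 + 39·1 + 13·3 + 34·3 = 315
X: 11·2 + 14·2 + 15·3 + 29·0 + 39·2 + 13·1 + 34·1 = 220
Z: 11·1 + 14·1 + 15·2 + 29·2 + 39·3 + 13·0 + 34·2 = 298
W has the highest Borda score (315).

W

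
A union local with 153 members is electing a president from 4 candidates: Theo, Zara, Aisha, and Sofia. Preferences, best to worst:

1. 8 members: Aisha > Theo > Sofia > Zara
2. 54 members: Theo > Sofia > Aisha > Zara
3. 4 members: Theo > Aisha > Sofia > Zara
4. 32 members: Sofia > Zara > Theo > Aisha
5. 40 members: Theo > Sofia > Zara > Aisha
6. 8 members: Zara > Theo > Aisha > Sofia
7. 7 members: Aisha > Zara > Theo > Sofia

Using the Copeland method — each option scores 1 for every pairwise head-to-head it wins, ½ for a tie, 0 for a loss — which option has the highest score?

Theo

Theo: beats Zara, Aisha, and Sofia → score 3.
Zara: beats Aisha; loses to Theo and Sofia → score 1.
Aisha: loses to Theo, Zara, and Sofia → score 0.
Sofia: beats Zara and Aisha; loses to Theo → score 2.
Theo has the best pairwise record.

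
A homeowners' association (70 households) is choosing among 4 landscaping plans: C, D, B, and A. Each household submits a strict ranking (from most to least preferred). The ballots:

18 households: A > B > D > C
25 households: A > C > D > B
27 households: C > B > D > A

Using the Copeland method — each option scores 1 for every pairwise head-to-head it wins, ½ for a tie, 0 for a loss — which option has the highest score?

A

C: beats D and B; loses to A → score 2.
D: loses to C, B, and A → score 0.
B: beats D; loses to C and A → score 1.
A: beats C, D, and B → score 3.
A has the best pairwise record.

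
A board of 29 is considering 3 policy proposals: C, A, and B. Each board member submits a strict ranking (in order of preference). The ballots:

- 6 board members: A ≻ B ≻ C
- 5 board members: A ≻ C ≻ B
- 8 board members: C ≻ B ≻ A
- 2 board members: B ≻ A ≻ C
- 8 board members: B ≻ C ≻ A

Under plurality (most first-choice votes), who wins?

A

First-place votes: C 8, A 11, B 10.
A has the most first-place votes.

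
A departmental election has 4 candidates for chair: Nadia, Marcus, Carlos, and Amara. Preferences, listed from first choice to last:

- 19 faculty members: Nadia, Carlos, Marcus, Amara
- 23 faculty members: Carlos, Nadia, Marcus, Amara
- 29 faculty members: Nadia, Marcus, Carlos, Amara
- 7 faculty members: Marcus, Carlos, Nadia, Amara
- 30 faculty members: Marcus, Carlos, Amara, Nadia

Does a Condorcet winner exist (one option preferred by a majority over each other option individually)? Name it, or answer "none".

none

Checking pairwise contests:
Carlos beats Nadia 60–48.
Nadia beats Marcus 71–37.
Marcus beats Carlos 66–42.
Nadia beats Amara 78–30.
Every option loses at least one head-to-head, so there is no Condorcet winner.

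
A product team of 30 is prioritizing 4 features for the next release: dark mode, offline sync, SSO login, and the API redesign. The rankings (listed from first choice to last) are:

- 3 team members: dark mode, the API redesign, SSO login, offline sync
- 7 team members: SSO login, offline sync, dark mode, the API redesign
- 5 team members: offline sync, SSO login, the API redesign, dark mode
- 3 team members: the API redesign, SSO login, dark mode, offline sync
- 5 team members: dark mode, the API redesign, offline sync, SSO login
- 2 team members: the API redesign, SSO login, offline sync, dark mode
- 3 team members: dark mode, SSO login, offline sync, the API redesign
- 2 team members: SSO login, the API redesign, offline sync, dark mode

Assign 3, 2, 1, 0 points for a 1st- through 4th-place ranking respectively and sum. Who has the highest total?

dark mode: 3·3 + 7·1 + 5·0 + 3·1 + 5·3 + 2·0 + 3·3 + 2·0 = 43
offline sync: 3·0 + 7·2 + 5·3 + 3·0 + 5·1 + 2·1 + 3·1 + 2·1 = 41
SSO login: 3·1 + 7·3 + 5·2 + 3·2 + 5·0 + 2·2 + 3·2 + 2·3 = 56
the API redesign: 3·2 + 7·0 + 5·1 + 3·3 + 5·2 + 2·3 + 3·0 + 2·2 = 40
SSO login has the highest Borda score (56).

SSO login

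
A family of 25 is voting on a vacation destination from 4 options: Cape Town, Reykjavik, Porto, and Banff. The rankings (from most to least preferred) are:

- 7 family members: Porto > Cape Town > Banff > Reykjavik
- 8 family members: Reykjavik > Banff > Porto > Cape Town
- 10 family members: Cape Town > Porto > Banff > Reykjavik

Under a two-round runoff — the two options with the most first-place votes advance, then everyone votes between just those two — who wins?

Cape Town

Round 1 first-place votes: Cape Town 10, Reykjavik 8, Porto 7, Banff 0.
Cape Town and Reykjavik advance.
Runoff: Cape Town is preferred to Reykjavik by 17 voters; Reykjavik by 8.
Cape Town wins the runoff.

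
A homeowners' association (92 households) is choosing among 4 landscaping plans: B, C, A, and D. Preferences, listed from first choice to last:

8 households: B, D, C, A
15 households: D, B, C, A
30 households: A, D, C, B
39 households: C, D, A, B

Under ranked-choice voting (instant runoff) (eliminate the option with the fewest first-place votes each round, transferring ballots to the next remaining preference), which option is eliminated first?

B

Round 1: B 8, C 39, A 30, D 15. Eliminate B.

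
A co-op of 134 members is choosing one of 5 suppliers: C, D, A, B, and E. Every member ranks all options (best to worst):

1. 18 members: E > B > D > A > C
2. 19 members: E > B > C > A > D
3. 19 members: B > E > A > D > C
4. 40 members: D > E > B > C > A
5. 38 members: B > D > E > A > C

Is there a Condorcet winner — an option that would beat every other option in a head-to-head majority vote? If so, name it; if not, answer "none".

Checking pairwise contests:
D beats C 115–19.
B beats D 94–40.
D beats A 96–38.
E beats B 77–57.
D beats E 78–56.
Every option loses at least one head-to-head, so there is no Condorcet winner.

none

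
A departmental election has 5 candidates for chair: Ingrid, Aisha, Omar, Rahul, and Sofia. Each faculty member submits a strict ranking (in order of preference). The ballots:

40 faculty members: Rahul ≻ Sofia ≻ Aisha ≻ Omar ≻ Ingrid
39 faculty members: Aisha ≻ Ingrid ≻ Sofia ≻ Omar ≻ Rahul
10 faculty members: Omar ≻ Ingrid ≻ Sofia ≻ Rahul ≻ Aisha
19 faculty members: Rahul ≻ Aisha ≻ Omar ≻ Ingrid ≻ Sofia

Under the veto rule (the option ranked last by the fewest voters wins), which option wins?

Last-place votes: Ingrid 40, Aisha 10, Omar 0, Rahul 39, Sofia 19.
Omar is ranked last by the fewest voters, so Omar wins.

Omar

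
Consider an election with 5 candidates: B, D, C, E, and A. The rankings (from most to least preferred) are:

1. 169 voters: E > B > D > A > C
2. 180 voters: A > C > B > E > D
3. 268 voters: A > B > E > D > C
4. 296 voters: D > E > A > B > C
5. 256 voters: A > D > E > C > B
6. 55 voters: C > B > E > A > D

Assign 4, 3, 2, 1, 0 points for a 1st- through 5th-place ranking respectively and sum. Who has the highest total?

A

B: 169·3 + 180·2 + 268·3 + 296·1 + 256·0 + 55·3 = 2132
D: 169·2 + 180·0 + 268·1 + 296·4 + 256·3 + 55·0 = 2558
C: 169·0 + 180·3 + 268·0 + 296·0 + 256·1 + 55·4 = 1016
E: 169·4 + 180·1 + 268·2 + 296·3 + 256·2 + 55·2 = 2902
A: 169·1 + 180·4 + 268·4 + 296·2 + 256·4 + 55·1 = 3632
A has the highest Borda score (3632).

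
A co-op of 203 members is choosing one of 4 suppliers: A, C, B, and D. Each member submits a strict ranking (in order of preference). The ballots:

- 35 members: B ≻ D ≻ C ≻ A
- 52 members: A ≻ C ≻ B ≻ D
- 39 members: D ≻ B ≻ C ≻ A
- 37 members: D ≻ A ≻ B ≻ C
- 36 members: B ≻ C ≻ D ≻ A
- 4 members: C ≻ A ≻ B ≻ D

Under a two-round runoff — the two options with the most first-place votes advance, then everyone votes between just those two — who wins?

Round 1 first-place votes: A 52, C 4, B 71, D 76.
D and B advance.
Runoff: D is preferred to B by 76 voters; B by 127.
B wins the runoff.

B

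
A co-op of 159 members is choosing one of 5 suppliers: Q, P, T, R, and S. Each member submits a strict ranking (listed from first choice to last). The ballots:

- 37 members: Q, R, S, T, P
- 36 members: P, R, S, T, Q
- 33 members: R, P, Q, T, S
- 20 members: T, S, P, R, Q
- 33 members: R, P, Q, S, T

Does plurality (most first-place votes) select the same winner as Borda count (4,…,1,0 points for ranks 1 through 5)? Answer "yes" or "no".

Plurality — first-place votes: Q 37, P 36, T 20, R 66, S 0. Winner: R.
Borda — scores: Q 280, P 382, T 186, R 503, S 239. Winner: R.
The two methods agree.

yes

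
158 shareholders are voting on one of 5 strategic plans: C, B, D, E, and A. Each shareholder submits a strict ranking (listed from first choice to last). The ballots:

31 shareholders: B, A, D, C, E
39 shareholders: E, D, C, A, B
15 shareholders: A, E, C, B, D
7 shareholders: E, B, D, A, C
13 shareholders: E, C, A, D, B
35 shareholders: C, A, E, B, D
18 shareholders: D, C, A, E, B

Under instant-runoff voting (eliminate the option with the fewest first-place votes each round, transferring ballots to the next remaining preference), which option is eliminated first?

A

Round 1: C 35, B 31, D 18, E 59, A 15. Eliminate A.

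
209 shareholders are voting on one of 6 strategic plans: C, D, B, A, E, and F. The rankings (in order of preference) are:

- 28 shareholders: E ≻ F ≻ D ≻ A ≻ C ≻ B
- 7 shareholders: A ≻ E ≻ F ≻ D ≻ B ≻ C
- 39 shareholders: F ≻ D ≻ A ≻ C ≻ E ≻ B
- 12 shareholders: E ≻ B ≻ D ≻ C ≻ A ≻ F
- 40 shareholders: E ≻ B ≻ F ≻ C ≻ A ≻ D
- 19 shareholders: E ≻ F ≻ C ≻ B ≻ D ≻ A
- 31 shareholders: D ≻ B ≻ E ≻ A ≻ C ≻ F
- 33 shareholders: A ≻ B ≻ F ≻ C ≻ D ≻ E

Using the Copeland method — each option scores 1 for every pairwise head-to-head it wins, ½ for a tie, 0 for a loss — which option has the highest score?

C: loses to D, B, A, E, and F → score 0.
D: beats C, B, and A; loses to E and F → score 3.
B: beats C and F; loses to D, A, and E → score 2.
A: beats C and B; loses to D, E, and F → score 2.
E: beats C, D, B, A, and F → score 5.
F: beats C, D, and A; loses to B and E → score 3.
E has the best pairwise record.

E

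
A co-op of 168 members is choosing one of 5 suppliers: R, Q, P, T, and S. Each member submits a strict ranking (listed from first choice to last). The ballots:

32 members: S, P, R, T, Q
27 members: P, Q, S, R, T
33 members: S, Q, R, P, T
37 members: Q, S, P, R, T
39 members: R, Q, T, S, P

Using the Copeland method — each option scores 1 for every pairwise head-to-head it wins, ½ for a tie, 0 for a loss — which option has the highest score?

R: beats T; loses to Q, P, and S → score 1.
Q: beats R, P, T, and S → score 4.
P: beats R and T; loses to Q and S → score 2.
T: loses to R, Q, P, and S → score 0.
S: beats R, P, and T; loses to Q → score 3.
Q has the best pairwise record.

Q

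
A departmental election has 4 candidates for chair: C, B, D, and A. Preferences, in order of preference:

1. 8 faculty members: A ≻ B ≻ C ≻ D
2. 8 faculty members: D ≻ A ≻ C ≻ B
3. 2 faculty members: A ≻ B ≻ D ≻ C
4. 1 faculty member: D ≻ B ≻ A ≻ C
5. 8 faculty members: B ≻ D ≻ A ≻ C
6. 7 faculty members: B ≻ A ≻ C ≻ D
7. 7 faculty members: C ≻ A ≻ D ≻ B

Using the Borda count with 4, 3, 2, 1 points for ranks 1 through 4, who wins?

A

C: 8·2 + 8·2 + 2·1 + 1·1 + 8·1 + 7·2 + 7·4 = 85
B: 8·3 + 8·1 + 2·3 + 1·3 + 8·4 + 7·4 + 7·1 = 108
D: 8·1 + 8·4 + 2·2 + 1·4 + 8·3 + 7·1 + 7·2 = 93
A: 8·4 + 8·3 + 2·4 + 1·2 + 8·2 + 7·3 + 7·3 = 124
A has the highest Borda score (124).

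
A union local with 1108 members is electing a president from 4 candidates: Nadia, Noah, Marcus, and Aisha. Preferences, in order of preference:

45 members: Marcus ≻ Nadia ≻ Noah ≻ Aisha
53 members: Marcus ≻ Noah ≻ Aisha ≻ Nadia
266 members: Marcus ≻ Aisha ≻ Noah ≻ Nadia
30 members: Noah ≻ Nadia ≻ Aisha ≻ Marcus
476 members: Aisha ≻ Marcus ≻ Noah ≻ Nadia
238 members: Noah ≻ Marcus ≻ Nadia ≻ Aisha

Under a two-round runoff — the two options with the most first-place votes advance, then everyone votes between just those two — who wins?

Marcus

Round 1 first-place votes: Nadia 0, Noah 268, Marcus 364, Aisha 476.
Aisha and Marcus advance.
Runoff: Aisha is preferred to Marcus by 506 voters; Marcus by 602.
Marcus wins the runoff.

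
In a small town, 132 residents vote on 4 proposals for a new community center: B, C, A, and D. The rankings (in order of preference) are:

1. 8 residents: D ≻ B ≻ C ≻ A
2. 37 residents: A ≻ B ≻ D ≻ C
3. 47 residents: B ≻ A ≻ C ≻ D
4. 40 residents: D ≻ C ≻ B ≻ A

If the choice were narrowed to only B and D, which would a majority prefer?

Voters preferring B to D: 84; preferring D to B: 48.
B wins the head-to-head.

B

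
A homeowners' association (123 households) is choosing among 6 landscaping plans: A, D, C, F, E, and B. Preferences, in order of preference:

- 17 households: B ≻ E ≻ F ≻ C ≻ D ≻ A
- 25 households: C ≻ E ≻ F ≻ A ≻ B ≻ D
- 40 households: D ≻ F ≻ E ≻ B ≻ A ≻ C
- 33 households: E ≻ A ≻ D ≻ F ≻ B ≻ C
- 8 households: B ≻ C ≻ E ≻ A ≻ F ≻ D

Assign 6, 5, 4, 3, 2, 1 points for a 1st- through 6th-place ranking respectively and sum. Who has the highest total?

A: 17·1 + 25·3 + 40·2 + 33·5 + 8·3 = 361
D: 17·2 + 25·1 + 40·6 + 33·4 + 8·1 = 439
C: 17·3 + 25·6 + 40·1 + 33·1 + 8·5 = 314
F: 17·4 + 25·4 + 40·5 + 33·3 + 8·2 = 483
E: 17·5 + 25·5 + 40·4 + 33·6 + 8·4 = 600
B: 17·6 + 25·2 + 40·3 + 33·2 + 8·6 = 386
E has the highest Borda score (600).

E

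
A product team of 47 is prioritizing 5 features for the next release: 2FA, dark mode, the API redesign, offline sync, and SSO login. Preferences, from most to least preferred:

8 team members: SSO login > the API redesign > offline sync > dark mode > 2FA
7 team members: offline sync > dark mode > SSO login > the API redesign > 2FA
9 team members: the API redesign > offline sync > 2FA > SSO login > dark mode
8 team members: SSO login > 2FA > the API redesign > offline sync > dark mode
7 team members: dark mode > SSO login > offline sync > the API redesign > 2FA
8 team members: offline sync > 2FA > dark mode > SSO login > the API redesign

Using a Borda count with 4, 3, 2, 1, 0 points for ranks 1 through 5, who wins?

2FA: 8·0 + 7·0 + 9·2 + 8·3 + 7·0 + 8·3 = 66
dark mode: 8·1 + 7·3 + 9·0 + 8·0 + 7·4 + 8·2 = 73
the API redesign: 8·3 + 7·1 + 9·4 + 8·2 + 7·1 + 8·0 = 90
offline sync: 8·2 + 7·4 + 9·3 + 8·1 + 7·2 + 8·4 = 125
SSO login: 8·4 + 7·2 + 9·1 + 8·4 + 7·3 + 8·1 = 116
offline sync has the highest Borda score (125).

offline sync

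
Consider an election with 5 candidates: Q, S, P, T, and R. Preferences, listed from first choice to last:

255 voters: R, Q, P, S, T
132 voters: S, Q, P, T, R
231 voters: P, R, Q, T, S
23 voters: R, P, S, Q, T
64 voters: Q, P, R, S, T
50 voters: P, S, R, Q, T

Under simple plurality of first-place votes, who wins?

P

First-place votes: Q 64, S 132, P 281, T 0, R 278.
P has the most first-place votes.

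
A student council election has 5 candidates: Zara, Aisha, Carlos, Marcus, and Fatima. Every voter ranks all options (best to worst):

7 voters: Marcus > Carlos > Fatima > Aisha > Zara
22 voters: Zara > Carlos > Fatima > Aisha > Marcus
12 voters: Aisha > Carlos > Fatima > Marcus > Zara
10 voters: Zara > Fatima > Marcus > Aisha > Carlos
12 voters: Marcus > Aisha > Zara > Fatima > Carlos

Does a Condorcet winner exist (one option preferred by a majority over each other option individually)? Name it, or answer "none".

Zara vs Aisha: 32–31 for Zara.
Zara vs Carlos: 44–19 for Zara.
Zara vs Marcus: 32–31 for Zara.
Zara vs Fatima: 44–19 for Zara.
Zara beats every other option head-to-head.

Zara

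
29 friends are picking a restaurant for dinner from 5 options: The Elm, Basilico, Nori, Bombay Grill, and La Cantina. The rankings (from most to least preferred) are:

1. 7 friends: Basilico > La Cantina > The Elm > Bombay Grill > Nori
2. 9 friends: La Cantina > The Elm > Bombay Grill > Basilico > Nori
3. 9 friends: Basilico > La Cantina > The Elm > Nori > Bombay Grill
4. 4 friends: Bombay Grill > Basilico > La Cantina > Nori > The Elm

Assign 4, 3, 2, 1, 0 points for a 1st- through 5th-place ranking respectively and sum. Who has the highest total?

La Cantina

The Elm: 7·2 + 9·3 + 9·2 + 4·0 = 59
Basilico: 7·4 + 9·1 + 9·4 + 4·3 = 85
Nori: 7·0 + 9·0 + 9·1 + 4·1 = 13
Bombay Grill: 7·1 + 9·2 + 9·0 + 4·4 = 41
La Cantina: 7·3 + 9·4 + 9·3 + 4·2 = 92
La Cantina has the highest Borda score (92).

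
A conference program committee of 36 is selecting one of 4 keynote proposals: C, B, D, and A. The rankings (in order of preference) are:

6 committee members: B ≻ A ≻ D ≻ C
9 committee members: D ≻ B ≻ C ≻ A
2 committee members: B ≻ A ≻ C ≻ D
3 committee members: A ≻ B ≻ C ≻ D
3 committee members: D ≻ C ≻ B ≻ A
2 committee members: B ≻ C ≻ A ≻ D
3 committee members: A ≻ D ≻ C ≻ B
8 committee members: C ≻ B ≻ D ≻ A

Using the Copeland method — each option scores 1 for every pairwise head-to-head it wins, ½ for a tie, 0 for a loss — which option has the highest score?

B

C: beats A; loses to B and D → score 1.
B: beats C, D, and A → score 3.
D: beats C and A; loses to B → score 2.
A: loses to C, B, and D → score 0.
B has the best pairwise record.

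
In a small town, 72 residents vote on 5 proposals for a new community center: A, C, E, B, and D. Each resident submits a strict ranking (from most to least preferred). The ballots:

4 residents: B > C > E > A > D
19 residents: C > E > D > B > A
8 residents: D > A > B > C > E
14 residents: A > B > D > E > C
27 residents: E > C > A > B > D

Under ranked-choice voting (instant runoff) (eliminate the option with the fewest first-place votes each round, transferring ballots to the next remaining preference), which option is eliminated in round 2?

D

Round 1: A 14, C 19, E 27, B 4, D 8. Eliminate B.
Round 2: A 14, C 23, E 27, D 8. Eliminate D.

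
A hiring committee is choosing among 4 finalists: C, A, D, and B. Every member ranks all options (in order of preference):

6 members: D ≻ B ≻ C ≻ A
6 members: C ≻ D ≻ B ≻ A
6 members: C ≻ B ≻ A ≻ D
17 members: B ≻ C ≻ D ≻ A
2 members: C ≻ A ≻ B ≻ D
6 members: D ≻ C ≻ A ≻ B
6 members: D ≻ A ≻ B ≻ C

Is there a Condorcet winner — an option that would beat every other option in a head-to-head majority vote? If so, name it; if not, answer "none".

B

B vs C: 29–20 for B.
B vs A: 35–14 for B.
B vs D: 25–24 for B.
B beats every other option head-to-head.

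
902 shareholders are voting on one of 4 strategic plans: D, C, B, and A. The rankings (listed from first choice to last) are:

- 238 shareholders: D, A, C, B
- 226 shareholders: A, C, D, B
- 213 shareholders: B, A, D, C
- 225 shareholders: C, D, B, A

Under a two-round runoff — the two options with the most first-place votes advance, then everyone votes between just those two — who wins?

Round 1 first-place votes: D 238, C 225, B 213, A 226.
D and A advance.
Runoff: D is preferred to A by 463 voters; A by 439.
D wins the runoff.

D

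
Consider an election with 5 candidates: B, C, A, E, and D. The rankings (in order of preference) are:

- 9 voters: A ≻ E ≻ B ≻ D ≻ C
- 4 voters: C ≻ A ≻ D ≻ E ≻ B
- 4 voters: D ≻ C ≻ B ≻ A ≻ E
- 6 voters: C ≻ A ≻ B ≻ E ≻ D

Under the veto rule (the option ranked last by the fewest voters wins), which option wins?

A

Last-place votes: B 4, C 9, A 0, E 4, D 6.
A is ranked last by the fewest voters, so A wins.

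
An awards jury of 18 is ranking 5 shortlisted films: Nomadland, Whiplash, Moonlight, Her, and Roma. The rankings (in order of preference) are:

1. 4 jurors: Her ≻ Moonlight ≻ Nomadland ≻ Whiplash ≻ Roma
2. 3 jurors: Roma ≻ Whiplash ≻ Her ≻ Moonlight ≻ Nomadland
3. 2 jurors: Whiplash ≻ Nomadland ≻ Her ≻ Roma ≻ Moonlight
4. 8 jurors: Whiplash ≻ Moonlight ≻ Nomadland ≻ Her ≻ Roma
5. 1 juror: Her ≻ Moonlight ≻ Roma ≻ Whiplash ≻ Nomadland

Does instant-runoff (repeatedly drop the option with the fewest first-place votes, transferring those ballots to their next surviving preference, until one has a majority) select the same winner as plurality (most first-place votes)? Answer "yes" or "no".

Instant-runoff — R1 Nomadland 0, Whiplash 10, Moonlight 0, Her 5, Roma 3 (Whiplash winner). Winner: Whiplash.
Plurality — first-place votes: Nomadland 0, Whiplash 10, Moonlight 0, Her 5, Roma 3. Winner: Whiplash.
The two methods agree.

yes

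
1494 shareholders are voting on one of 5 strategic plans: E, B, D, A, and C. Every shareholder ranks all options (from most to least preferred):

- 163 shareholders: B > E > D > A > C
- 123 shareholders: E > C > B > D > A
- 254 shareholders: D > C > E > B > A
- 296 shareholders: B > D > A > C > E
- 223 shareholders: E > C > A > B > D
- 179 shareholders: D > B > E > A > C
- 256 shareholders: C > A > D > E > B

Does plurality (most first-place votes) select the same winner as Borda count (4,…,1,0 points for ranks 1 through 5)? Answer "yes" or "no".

no

Plurality — first-place votes: E 346, B 459, D 433, A 0, C 256. Winner: B.
Borda — scores: E 2995, B 3096, D 3581, A 2148, C 3120. Winner: D.
The two methods disagree.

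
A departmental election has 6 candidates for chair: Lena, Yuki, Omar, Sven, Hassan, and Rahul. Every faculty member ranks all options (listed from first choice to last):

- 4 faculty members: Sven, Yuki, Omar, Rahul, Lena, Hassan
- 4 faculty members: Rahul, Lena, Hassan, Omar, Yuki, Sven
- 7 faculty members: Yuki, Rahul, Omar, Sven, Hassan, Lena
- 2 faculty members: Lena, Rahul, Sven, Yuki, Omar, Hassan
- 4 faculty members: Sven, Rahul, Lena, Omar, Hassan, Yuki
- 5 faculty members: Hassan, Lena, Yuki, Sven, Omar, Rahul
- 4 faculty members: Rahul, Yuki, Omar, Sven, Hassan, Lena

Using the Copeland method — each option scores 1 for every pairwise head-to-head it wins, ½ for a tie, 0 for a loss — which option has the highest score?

Yuki

Lena: ties Yuki and Omar; loses to Sven, Hassan, and Rahul → score 1.
Yuki: beats Omar, Sven, Hassan, and Rahul; ties Lena → score 4.5.
Omar: beats Hassan; ties Lena and Sven; loses to Yuki and Rahul → score 2.
Sven: beats Lena and Hassan; ties Omar; loses to Yuki and Rahul → score 2.5.
Hassan: beats Lena; loses to Yuki, Omar, Sven, and Rahul → score 1.
Rahul: beats Lena, Omar, Sven, and Hassan; loses to Yuki → score 4.
Yuki has the best pairwise record.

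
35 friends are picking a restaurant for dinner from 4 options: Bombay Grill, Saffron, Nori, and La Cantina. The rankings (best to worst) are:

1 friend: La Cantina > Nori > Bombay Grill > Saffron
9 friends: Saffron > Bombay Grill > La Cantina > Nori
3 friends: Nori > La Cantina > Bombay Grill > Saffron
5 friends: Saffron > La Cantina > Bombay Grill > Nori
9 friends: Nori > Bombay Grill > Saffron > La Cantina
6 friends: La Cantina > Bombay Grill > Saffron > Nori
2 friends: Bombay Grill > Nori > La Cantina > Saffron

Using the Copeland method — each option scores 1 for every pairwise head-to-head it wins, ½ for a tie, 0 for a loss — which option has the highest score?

Bombay Grill: beats Saffron, Nori, and La Cantina → score 3.
Saffron: beats Nori and La Cantina; loses to Bombay Grill → score 2.
Nori: loses to Bombay Grill, Saffron, and La Cantina → score 0.
La Cantina: beats Nori; loses to Bombay Grill and Saffron → score 1.
Bombay Grill has the best pairwise record.

Bombay Grill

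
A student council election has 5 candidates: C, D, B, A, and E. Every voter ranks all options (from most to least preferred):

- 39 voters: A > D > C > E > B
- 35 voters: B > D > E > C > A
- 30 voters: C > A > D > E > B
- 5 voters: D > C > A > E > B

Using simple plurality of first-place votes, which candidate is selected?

A

First-place votes: C 30, D 5, B 35, A 39, E 0.
A has the most first-place votes.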